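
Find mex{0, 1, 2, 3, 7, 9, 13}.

The values 0, 1, 2, 3 are all present; 4 is the first non-negative integer missing from the set.

4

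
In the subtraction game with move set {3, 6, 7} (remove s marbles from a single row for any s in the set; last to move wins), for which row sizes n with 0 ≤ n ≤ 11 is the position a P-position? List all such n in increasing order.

0, 1, 2, 10, 11

Build the Grundy sequence with g(k) = mex{g(k−s) : s ∈ {3, 6, 7}, s ≤ k}:
k:     0  1  2  3  4  5  6  7  8  9 10 11
g(k):  0  0  0  1  1  1  2  2  2  3  0  0
The P-positions (g = 0) in 0..11 are 0, 1, 2, 10, 11.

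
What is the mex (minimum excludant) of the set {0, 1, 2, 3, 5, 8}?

The values 0, 1, 2, 3 are all present; 4 is the first non-negative integer missing from the set.

4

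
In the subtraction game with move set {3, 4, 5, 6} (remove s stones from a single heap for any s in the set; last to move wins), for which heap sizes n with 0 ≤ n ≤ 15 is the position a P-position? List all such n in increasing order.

Compute g(0), g(1), … for moves {3, 4, 5, 6}:
k:     0  1  2  3  4  5  6  7  8  9 10 11 12 13 14 15
g(k):  0  0  0  1  1  1  2  2  2  0  0  0  1  1  1  2
The P-positions (g = 0) in 0..15 are 0, 1, 2, 9, 10, 11.

0, 1, 2, 9, 10, 11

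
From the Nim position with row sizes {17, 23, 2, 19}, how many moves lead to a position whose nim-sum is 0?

3

Compute the nim-sum pairwise:
17 ⊕ 23 = 6
6 ⊕ 2 = 4
4 ⊕ 19 = 23
The overall nim-sum is X = 23. A row of size p has a winning move iff p XOR X < p (reduce it to p XOR X).
  17: 17 XOR 23 = 6 < 17 — winning move (to 6).
  23: 23 XOR 23 = 0 < 23 — winning move (to 0).
  2: 2 XOR 23 = 21 ≥ 2 — no move.
  19: 19 XOR 23 = 4 < 19 — winning move (to 4).
That gives 3 winning moves.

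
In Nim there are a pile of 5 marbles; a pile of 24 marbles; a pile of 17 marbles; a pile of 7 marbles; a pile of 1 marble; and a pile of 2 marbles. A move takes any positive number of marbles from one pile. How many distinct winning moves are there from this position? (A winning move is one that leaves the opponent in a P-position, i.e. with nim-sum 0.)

1

Nim-sum: 5 XOR 24 XOR 17 XOR 7 XOR 1 XOR 2 = 8.
The overall nim-sum is X = 8. A pile of size p has a winning move iff p XOR X < p (reduce it to p XOR X).
  5: 5 XOR 8 = 13 ≥ 5 — no move.
  24: 24 XOR 8 = 16 < 24 — winning move (to 16).
  17: 17 XOR 8 = 25 ≥ 17 — no move.
  7: 7 XOR 8 = 15 ≥ 7 — no move.
  1: 1 XOR 8 = 9 ≥ 1 — no move.
  2: 2 XOR 8 = 10 ≥ 2 — no move.
That gives 1 winning move.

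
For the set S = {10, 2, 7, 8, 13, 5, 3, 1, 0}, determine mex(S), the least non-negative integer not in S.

4

The values 0, 1, 2, 3 are all present; 4 is the first non-negative integer missing from the set.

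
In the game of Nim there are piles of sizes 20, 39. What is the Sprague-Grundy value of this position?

51

In binary:
  010100  (20)
  100111  (39)
  ------
  110011  (51)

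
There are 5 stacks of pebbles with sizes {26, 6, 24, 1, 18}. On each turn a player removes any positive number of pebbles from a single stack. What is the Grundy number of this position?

23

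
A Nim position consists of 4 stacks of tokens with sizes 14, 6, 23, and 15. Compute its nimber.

Nim-sum: 14 ^ 6 ^ 23 ^ 15 = 16.

16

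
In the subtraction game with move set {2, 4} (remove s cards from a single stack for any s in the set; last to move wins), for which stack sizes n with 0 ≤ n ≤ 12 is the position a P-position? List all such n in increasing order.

0, 1, 6, 7, 12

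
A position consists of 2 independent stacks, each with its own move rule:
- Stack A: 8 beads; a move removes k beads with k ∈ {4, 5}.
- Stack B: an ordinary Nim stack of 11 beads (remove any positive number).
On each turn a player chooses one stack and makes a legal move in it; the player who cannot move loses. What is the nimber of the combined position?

Build the Grundy sequence for stack A with g(k) = mex{g(k−s) : s ∈ {4, 5}, s ≤ k}:
g(0) = mex{} = 0
g(1) = mex{} = 0
g(2) = mex{} = 0
g(3) = mex{} = 0
g(4) = mex{0} = 1
g(5) = mex{0} = 1
g(6) = mex{0} = 1
g(7) = mex{0} = 1
g(8) = mex{0,1} = 2
So g(8) = 2.
Stack B is a plain Nim stack of size 11, so its Grundy value is 11.
By the Sprague-Grundy theorem, the Grundy value of a sum of independent games is the XOR of the component values.
Combined value = 2 XOR 11 = 9.

9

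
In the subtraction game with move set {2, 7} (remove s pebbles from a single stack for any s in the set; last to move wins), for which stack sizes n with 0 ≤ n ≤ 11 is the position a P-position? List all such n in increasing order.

0, 1, 4, 5, 9, 10

Grundy values for subtraction set {2, 7}:
k:     0  1  2  3  4  5  6  7  8  9 10 11
g(k):  0  0  1  1  0  0  1  1  2  0  0  1
The P-positions (g = 0) in 0..11 are 0, 1, 4, 5, 9, 10.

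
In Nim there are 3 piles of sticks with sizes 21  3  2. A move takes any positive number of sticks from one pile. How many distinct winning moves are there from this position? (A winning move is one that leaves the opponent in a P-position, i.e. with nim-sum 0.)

1

In binary:
  10101  (21)
  00011  (3)
  00010  (2)
  -----
  10100  (20)
The overall nim-sum is X = 20. A pile of size p has a winning move iff p XOR X < p (reduce it to p XOR X).
  21: 21 XOR 20 = 1 < 21 — winning move (to 1).
  3: 3 XOR 20 = 23 ≥ 3 — no move.
  2: 2 XOR 20 = 22 ≥ 2 — no move.
That gives 1 winning move.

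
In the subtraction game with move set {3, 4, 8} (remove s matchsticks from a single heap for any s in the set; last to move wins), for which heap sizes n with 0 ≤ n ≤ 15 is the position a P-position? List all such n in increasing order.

0, 1, 2, 7, 12, 13, 14

Build the Grundy sequence with g(k) = mex{g(k−s) : s ∈ {3, 4, 8}, s ≤ k}:
k:     0  1  2  3  4  5  6  7  8  9 10 11 12 13 14 15
g(k):  0  0  0  1  1  1  2  0  2  3  1  3  0  0  0  1
The P-positions (g = 0) in 0..15 are 0, 1, 2, 7, 12, 13, 14.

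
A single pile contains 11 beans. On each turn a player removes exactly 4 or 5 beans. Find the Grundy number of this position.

0

Grundy values for subtraction set {4, 5}:
k:     0  1  2  3  4  5  6  7  8  9 10 11
g(k):  0  0  0  0  1  1  1  1  2  0  0  0
So g(11) = 0.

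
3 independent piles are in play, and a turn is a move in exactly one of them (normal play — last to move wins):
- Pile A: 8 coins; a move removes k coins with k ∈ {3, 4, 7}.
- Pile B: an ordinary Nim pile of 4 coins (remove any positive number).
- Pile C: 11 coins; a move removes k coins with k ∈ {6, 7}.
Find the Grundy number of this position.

Grundy values for pile A (subtraction set {3, 4, 7}):
g(0) = mex{} = 0
g(1) = mex{} = 0
g(2) = mex{} = 0
g(3) = mex{0} = 1
g(4) = mex{0} = 1
g(5) = mex{0} = 1
g(6) = mex{0,1} = 2
g(7) = mex{0,1} = 2
g(8) = mex{0,1} = 2
So g(8) = 2.
Pile B is a plain Nim pile of size 4, so its Grundy value is 4.
Grundy values for pile C (subtraction set {6, 7}):
g(0) = mex{} = 0
g(1) = mex{} = 0
g(2) = mex{} = 0
g(3) = mex{} = 0
g(4) = mex{} = 0
g(5) = mex{} = 0
g(6) = mex{0} = 1
g(7) = mex{0} = 1
g(8) = mex{0} = 1
g(9) = mex{0} = 1
g(10) = mex{0} = 1
g(11) = mex{0} = 1
So g(11) = 1.
The value of a disjunctive sum is the nim-sum of the parts.
Combined value = 2 ⊕ 4 ⊕ 1 = 7.

7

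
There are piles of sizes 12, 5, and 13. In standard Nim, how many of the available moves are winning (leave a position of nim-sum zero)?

3

Nim-sum: 12 ⊕ 5 ⊕ 13 = 4.
The overall nim-sum is X = 4. A pile of size p has a winning move iff p XOR X < p (reduce it to p XOR X).
  12: 12 XOR 4 = 8 < 12 — winning move (to 8).
  5: 5 XOR 4 = 1 < 5 — winning move (to 1).
  13: 13 XOR 4 = 9 < 13 — winning move (to 9).
That gives 3 winning moves.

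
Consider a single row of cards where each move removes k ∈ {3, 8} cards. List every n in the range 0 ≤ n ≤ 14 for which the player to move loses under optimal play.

0, 1, 2, 6, 7, 11, 12, 13

Compute g(0), g(1), … for moves {3, 8}:
g(0) = mex{} = 0
g(1) = mex{} = 0
g(2) = mex{} = 0
g(3) = mex{0} = 1
g(4) = mex{0} = 1
g(5) = mex{0} = 1
g(6) = mex{1} = 0
g(7) = mex{1} = 0
g(8) = mex{0,1} = 2
g(9) = mex{0} = 1
g(10) = mex{0} = 1
g(11) = mex{1,2} = 0
g(12) = mex{1} = 0
g(13) = mex{1} = 0
g(14) = mex{0} = 1
The P-positions (g = 0) in 0..14 are 0, 1, 2, 6, 7, 11, 12, 13.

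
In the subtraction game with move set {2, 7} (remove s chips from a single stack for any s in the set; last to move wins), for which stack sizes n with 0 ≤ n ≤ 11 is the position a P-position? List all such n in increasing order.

Build the Grundy sequence with g(k) = mex{g(k−s) : s ∈ {2, 7}, s ≤ k}:
k:     0  1  2  3  4  5  6  7  8  9 10 11
g(k):  0  0  1  1  0  0  1  1  2  0  0  1
The P-positions (g = 0) in 0..11 are 0, 1, 4, 5, 9, 10.

0, 1, 4, 5, 9, 10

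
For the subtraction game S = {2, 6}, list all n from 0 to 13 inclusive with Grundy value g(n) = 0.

0, 1, 4, 5, 8, 9, 12, 13

Grundy values for subtraction set {2, 6}:
g(0) = mex{} = 0
g(1) = mex{} = 0
g(2) = mex{0} = 1
g(3) = mex{0} = 1
g(4) = mex{1} = 0
g(5) = mex{1} = 0
g(6) = mex{0} = 1
g(7) = mex{0} = 1
g(8) = mex{1} = 0
g(9) = mex{1} = 0
g(10) = mex{0} = 1
g(11) = mex{0} = 1
g(12) = mex{1} = 0
g(13) = mex{1} = 0
The P-positions (g = 0) in 0..13 are 0, 1, 4, 5, 8, 9, 12, 13.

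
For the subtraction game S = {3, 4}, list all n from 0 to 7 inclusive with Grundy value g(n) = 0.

0, 1, 2, 7

Build the Grundy sequence with g(k) = mex{g(k−s) : s ∈ {3, 4}, s ≤ k}:
g(0) = mex{} = 0
g(1) = mex{} = 0
g(2) = mex{} = 0
g(3) = mex{0} = 1
g(4) = mex{0} = 1
g(5) = mex{0} = 1
g(6) = mex{0,1} = 2
g(7) = mex{1} = 0
The P-positions (g = 0) in 0..7 are 0, 1, 2, 7.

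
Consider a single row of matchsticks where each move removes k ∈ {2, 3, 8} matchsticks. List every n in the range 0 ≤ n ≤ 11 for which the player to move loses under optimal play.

Grundy values for subtraction set {2, 3, 8}:
g(0) = mex{} = 0
g(1) = mex{} = 0
g(2) = mex{0} = 1
g(3) = mex{0} = 1
g(4) = mex{0,1} = 2
g(5) = mex{1} = 0
g(6) = mex{1,2} = 0
g(7) = mex{0,2} = 1
g(8) = mex{0} = 1
g(9) = mex{0,1} = 2
g(10) = mex{1} = 0
g(11) = mex{1,2} = 0
The P-positions (g = 0) in 0..11 are 0, 1, 5, 6, 10, 11.

0, 1, 5, 6, 10, 11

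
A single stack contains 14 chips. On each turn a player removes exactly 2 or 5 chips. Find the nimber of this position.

0

Grundy values for subtraction set {2, 5}:
g(0) = mex{} = 0
g(1) = mex{} = 0
g(2) = mex{0} = 1
g(3) = mex{0} = 1
g(4) = mex{1} = 0
g(5) = mex{0,1} = 2
g(6) = mex{0} = 1
g(7) = mex{1,2} = 0
g(8) = mex{1} = 0
g(9) = mex{0} = 1
g(10) = mex{0,2} = 1
g(11) = mex{1} = 0
g(12) = mex{0,1} = 2
g(13) = mex{0} = 1
g(14) = mex{1,2} = 0
So g(14) = 0.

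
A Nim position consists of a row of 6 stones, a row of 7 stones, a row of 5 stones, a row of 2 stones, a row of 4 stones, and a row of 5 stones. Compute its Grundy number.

7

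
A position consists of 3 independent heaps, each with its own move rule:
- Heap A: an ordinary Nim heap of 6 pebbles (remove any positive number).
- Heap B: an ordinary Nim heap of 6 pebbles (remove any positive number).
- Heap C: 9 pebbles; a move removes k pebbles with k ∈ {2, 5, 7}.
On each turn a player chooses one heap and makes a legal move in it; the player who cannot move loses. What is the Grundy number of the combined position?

2

Heap A is a plain Nim heap of size 6, so its Grundy value is 6.
Heap B is a plain Nim heap of size 6, so its Grundy value is 6.
For heap C, compute g(0), g(1), … with moves {2, 5, 7}:
g(0) = mex{} = 0
g(1) = mex{} = 0
g(2) = mex{0} = 1
g(3) = mex{0} = 1
g(4) = mex{1} = 0
g(5) = mex{0,1} = 2
g(6) = mex{0} = 1
g(7) = mex{0,1,2} = 3
g(8) = mex{0,1} = 2
g(9) = mex{0,1,3} = 2
So g(9) = 2.
By the Sprague-Grundy theorem, the Grundy value of a sum of independent games is the XOR of the component values.
Combined value = 6 XOR 6 XOR 2 = 2.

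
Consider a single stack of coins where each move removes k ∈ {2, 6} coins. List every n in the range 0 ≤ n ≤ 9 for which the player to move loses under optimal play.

Grundy values for subtraction set {2, 6}:
k:     0  1  2  3  4  5  6  7  8  9
g(k):  0  0  1  1  0  0  1  1  0  0
The P-positions (g = 0) in 0..9 are 0, 1, 4, 5, 8, 9.

0, 1, 4, 5, 8, 9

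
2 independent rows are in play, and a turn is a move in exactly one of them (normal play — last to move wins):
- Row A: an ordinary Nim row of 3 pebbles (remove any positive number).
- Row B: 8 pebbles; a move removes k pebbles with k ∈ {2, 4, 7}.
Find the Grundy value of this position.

2

Row A is a plain Nim row of size 3, so its Grundy value is 3.
For row B, compute g(0), g(1), … with moves {2, 4, 7}:
g(0) = mex{} = 0
g(1) = mex{} = 0
g(2) = mex{0} = 1
g(3) = mex{0} = 1
g(4) = mex{0,1} = 2
g(5) = mex{0,1} = 2
g(6) = mex{1,2} = 0
g(7) = mex{0,1,2} = 3
g(8) = mex{0,2} = 1
So g(8) = 1.
The value of a disjunctive sum is the nim-sum of the parts.
Combined value = 3 ⊕ 1 = 2.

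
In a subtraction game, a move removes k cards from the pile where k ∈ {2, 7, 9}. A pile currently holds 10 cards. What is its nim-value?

3

Build the Grundy sequence with g(k) = mex{g(k−s) : s ∈ {2, 7, 9}, s ≤ k}:
g(0) = mex{} = 0
g(1) = mex{} = 0
g(2) = mex{0} = 1
g(3) = mex{0} = 1
g(4) = mex{1} = 0
g(5) = mex{1} = 0
g(6) = mex{0} = 1
g(7) = mex{0} = 1
g(8) = mex{0,1} = 2
g(9) = mex{0,1} = 2
g(10) = mex{0,1,2} = 3
So g(10) = 3.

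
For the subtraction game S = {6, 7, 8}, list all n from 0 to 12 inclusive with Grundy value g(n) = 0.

0, 1, 2, 3, 4, 5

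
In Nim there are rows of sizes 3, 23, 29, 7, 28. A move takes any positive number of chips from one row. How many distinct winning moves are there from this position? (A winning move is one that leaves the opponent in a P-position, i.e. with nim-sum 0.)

3

Nim-sum: 3 ^ 23 ^ 29 ^ 7 ^ 28 = 18.
The overall nim-sum is X = 18. A row of size p has a winning move iff p XOR X < p (reduce it to p XOR X).
  3: 3 XOR 18 = 17 ≥ 3 — no move.
  23: 23 XOR 18 = 5 < 23 — winning move (to 5).
  29: 29 XOR 18 = 15 < 29 — winning move (to 15).
  7: 7 XOR 18 = 21 ≥ 7 — no move.
  28: 28 XOR 18 = 14 < 28 — winning move (to 14).
That gives 3 winning moves.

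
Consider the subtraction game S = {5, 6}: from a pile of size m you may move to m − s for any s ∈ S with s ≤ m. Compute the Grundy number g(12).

Compute g(0), g(1), … for moves {5, 6}:
k:     0  1  2  3  4  5  6  7  8  9 10 11 12
g(k):  0  0  0  0  0  1  1  1  1  1  2  0  0
So g(12) = 0.

0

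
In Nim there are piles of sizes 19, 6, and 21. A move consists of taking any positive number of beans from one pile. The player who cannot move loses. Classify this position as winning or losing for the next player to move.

In binary:
  10011  (19)
  00110  (6)
  10101  (21)
  -----
  00000  (0)
The nim-sum is 0, so this is a P-position: the player to move is in a losing position under optimal play.

Losing position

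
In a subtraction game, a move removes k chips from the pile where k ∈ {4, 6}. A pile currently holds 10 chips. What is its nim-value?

0

Build the Grundy sequence with g(k) = mex{g(k−s) : s ∈ {4, 6}, s ≤ k}:
k:     0  1  2  3  4  5  6  7  8  9 10
g(k):  0  0  0  0  1  1  1  1  2  2  0
So g(10) = 0.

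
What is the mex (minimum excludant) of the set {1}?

0 is not in the set, so the mex is 0.

0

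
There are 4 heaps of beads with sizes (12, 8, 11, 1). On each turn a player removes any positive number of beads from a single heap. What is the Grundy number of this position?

14

Nim-sum: 12 ^ 8 ^ 11 ^ 1 = 14.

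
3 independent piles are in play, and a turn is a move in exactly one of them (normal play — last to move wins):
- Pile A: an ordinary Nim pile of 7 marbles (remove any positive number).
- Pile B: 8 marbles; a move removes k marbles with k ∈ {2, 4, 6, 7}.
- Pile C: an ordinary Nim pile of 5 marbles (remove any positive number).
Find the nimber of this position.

Pile A is a plain Nim pile of size 7, so its Grundy value is 7.
Grundy values for pile B (subtraction set {2, 4, 6, 7}):
k:     0  1  2  3  4  5  6  7  8
g(k):  0  0  1  1  2  2  3  3  4
So g(8) = 4.
Pile C is a plain Nim pile of size 5, so its Grundy value is 5.
The value of a disjunctive sum is the nim-sum of the parts.
Combined value = 7 ⊕ 4 ⊕ 5 = 6.

6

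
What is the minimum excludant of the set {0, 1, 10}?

2

The values 0, 1 are all present; 2 is the first non-negative integer missing from the set.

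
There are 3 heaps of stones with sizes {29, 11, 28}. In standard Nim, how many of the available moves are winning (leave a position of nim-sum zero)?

Compute the nim-sum pairwise:
29 ⊕ 11 = 22
22 ⊕ 28 = 10
The overall nim-sum is X = 10. A heap of size p has a winning move iff p XOR X < p (reduce it to p XOR X).
  29: 29 XOR 10 = 23 < 29 — winning move (to 23).
  11: 11 XOR 10 = 1 < 11 — winning move (to 1).
  28: 28 XOR 10 = 22 < 28 — winning move (to 22).
That gives 3 winning moves.

3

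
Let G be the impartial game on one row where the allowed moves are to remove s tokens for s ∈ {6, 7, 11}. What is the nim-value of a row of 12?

Grundy values for subtraction set {6, 7, 11}:
g(0) = mex{} = 0
g(1) = mex{} = 0
g(2) = mex{} = 0
g(3) = mex{} = 0
g(4) = mex{} = 0
g(5) = mex{} = 0
g(6) = mex{0} = 1
g(7) = mex{0} = 1
g(8) = mex{0} = 1
g(9) = mex{0} = 1
g(10) = mex{0} = 1
g(11) = mex{0} = 1
g(12) = mex{0,1} = 2
So g(12) = 2.

2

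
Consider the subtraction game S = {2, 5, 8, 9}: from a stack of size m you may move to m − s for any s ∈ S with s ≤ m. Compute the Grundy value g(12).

2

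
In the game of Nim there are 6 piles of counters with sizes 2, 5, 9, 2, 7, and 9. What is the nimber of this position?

2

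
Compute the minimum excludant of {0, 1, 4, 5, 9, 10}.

2

The values 0, 1 are all present; 2 is the first non-negative integer missing from the set.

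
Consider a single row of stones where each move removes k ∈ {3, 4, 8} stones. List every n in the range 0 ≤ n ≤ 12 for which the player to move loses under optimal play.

0, 1, 2, 7, 12

Compute g(0), g(1), … for moves {3, 4, 8}:
k:     0  1  2  3  4  5  6  7  8  9 10 11 12
g(k):  0  0  0  1  1  1  2  0  2  3  1  3  0
The P-positions (g = 0) in 0..12 are 0, 1, 2, 7, 12.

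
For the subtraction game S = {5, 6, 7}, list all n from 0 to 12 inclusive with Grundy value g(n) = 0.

0, 1, 2, 3, 4, 12

Build the Grundy sequence with g(k) = mex{g(k−s) : s ∈ {5, 6, 7}, s ≤ k}:
g(0) = mex{} = 0
g(1) = mex{} = 0
g(2) = mex{} = 0
g(3) = mex{} = 0
g(4) = mex{} = 0
g(5) = mex{0} = 1
g(6) = mex{0} = 1
g(7) = mex{0} = 1
g(8) = mex{0} = 1
g(9) = mex{0} = 1
g(10) = mex{0,1} = 2
g(11) = mex{0,1} = 2
g(12) = mex{1} = 0
The P-positions (g = 0) in 0..12 are 0, 1, 2, 3, 4, 12.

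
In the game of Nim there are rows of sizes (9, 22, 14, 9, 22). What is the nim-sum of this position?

Write each in binary and XOR column by column:
  01001  (9)
  10110  (22)
  01110  (14)
  01001  (9)
  10110  (22)
  -----
  01110  (14)

14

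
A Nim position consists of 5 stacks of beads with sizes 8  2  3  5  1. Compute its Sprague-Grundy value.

13

Write each in binary and XOR column by column:
  1000  (8)
  0010  (2)
  0011  (3)
  0101  (5)
  0001  (1)
  ----
  1101  (13)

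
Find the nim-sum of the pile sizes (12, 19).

31

Compute the nim-sum pairwise:
12 XOR 19 = 31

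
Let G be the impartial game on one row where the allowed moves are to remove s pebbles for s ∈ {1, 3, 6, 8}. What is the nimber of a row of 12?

1

Grundy values for subtraction set {1, 3, 6, 8}:
g(0) = mex{} = 0
g(1) = mex{0} = 1
g(2) = mex{1} = 0
g(3) = mex{0} = 1
g(4) = mex{1} = 0
g(5) = mex{0} = 1
g(6) = mex{0,1} = 2
g(7) = mex{0,1,2} = 3
g(8) = mex{0,1,3} = 2
g(9) = mex{1,2} = 0
g(10) = mex{0,3} = 1
g(11) = mex{1,2} = 0
g(12) = mex{0,2} = 1
So g(12) = 1.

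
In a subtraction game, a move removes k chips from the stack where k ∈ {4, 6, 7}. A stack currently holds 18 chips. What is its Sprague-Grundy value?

Build the Grundy sequence with g(k) = mex{g(k−s) : s ∈ {4, 6, 7}, s ≤ k}:
k:     0  1  2  3  4  5  6  7  8  9 10 11 12 13 14 15 16 17 18
g(k):  0  0  0  0  1  1  1  1  2  2  2  0  0  0  0  1  1  1  1
So g(18) = 1.

1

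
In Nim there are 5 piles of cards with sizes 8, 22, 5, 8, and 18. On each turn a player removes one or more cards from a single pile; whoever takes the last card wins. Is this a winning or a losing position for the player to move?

Winning position

Compute the nim-sum pairwise:
8 ⊕ 22 = 30
30 ⊕ 5 = 27
27 ⊕ 8 = 19
19 ⊕ 18 = 1
The nim-sum is 1 ≠ 0, so this is an N-position: the player to move can win.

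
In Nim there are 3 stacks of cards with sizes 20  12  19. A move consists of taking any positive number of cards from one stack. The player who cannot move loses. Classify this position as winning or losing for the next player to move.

Winning position

Nim-sum: 20 ^ 12 ^ 19 = 11.
The nim-sum is 11 ≠ 0, so this is an N-position: the player to move can win.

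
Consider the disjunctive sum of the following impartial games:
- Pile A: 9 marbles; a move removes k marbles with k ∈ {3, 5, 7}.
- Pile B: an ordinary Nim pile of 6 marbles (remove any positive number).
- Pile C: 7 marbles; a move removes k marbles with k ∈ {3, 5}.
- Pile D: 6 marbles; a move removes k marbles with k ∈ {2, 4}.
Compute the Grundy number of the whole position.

7

Grundy values for pile A (subtraction set {3, 5, 7}):
g(0) = mex{} = 0
g(1) = mex{} = 0
g(2) = mex{} = 0
g(3) = mex{0} = 1
g(4) = mex{0} = 1
g(5) = mex{0} = 1
g(6) = mex{0,1} = 2
g(7) = mex{0,1} = 2
g(8) = mex{0,1} = 2
g(9) = mex{0,1,2} = 3
So g(9) = 3.
Pile B is a plain Nim pile of size 6, so its Grundy value is 6.
Build the Grundy sequence for pile C with g(k) = mex{g(k−s) : s ∈ {3, 5}, s ≤ k}:
k:     0  1  2  3  4  5  6  7
g(k):  0  0  0  1  1  1  2  2
So g(7) = 2.
For pile D, compute g(0), g(1), … with moves {2, 4}:
g(0) = mex{} = 0
g(1) = mex{} = 0
g(2) = mex{0} = 1
g(3) = mex{0} = 1
g(4) = mex{0,1} = 2
g(5) = mex{0,1} = 2
g(6) = mex{1,2} = 0
So g(6) = 0.
By the Sprague-Grundy theorem, the Grundy value of a sum of independent games is the XOR of the component values.
Combined value = 3 ⊕ 6 ⊕ 2 ⊕ 0 = 7.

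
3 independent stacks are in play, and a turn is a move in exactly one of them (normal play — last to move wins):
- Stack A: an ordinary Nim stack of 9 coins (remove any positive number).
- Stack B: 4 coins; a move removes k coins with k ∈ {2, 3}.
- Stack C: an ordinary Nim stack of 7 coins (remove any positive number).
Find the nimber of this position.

12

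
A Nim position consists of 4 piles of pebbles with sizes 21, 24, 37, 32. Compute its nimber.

8

Nim-sum: 21 XOR 24 XOR 37 XOR 32 = 8.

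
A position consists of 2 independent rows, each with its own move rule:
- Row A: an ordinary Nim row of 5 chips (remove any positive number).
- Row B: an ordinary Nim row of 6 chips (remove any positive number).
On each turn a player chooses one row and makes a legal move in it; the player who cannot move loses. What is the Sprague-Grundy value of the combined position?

3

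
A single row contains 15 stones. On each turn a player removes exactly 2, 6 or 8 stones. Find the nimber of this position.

0

Build the Grundy sequence with g(k) = mex{g(k−s) : s ∈ {2, 6, 8}, s ≤ k}:
k:     0  1  2  3  4  5  6  7  8  9 10 11 12 13 14 15
g(k):  0  0  1  1  0  0  1  1  2  2  3  3  2  2  0  0
So g(15) = 0.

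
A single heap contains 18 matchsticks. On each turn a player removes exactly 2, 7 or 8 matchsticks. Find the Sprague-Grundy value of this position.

Grundy values for subtraction set {2, 7, 8}:
k:     0  1  2  3  4  5  6  7  8  9 10 11 12 13 14 15 16 17 18
g(k):  0  0  1  1  0  0  1  1  2  2  0  3  1  2  0  0  1  1  2
So g(18) = 2.

2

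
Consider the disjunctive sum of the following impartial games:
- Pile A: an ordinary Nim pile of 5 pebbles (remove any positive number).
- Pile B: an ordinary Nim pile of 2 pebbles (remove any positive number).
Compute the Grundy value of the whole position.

Pile A is a plain Nim pile of size 5, so its Grundy value is 5.
Pile B is a plain Nim pile of size 2, so its Grundy value is 2.
The value of a disjunctive sum is the nim-sum of the parts.
Combined value = 5 ⊕ 2 = 7.

7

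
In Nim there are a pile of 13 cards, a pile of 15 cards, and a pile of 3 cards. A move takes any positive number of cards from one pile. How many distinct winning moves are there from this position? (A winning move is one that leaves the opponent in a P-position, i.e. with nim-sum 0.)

3

Compute the nim-sum pairwise:
13 ⊕ 15 = 2
2 ⊕ 3 = 1
The overall nim-sum is X = 1. A pile of size p has a winning move iff p XOR X < p (reduce it to p XOR X).
  13: 13 XOR 1 = 12 < 13 — winning move (to 12).
  15: 15 XOR 1 = 14 < 15 — winning move (to 14).
  3: 3 XOR 1 = 2 < 3 — winning move (to 2).
That gives 3 winning moves.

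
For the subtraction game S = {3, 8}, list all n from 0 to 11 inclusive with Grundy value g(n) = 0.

0, 1, 2, 6, 7, 11

Build the Grundy sequence with g(k) = mex{g(k−s) : s ∈ {3, 8}, s ≤ k}:
k:     0  1  2  3  4  5  6  7  8  9 10 11
g(k):  0  0  0  1  1  1  0  0  2  1  1  0
The P-positions (g = 0) in 0..11 are 0, 1, 2, 6, 7, 11.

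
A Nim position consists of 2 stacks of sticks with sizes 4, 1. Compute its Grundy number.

Compute the nim-sum pairwise:
4 ^ 1 = 5

5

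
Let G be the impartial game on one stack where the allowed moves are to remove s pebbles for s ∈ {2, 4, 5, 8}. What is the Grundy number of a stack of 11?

2

Grundy values for subtraction set {2, 4, 5, 8}:
g(0) = mex{} = 0
g(1) = mex{} = 0
g(2) = mex{0} = 1
g(3) = mex{0} = 1
g(4) = mex{0,1} = 2
g(5) = mex{0,1} = 2
g(6) = mex{0,1,2} = 3
g(7) = mex{1,2} = 0
g(8) = mex{0,1,2,3} = 4
g(9) = mex{0,2} = 1
g(10) = mex{1,2,3,4} = 0
g(11) = mex{0,1,3} = 2
So g(11) = 2.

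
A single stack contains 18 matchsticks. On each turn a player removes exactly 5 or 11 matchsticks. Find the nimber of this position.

0

Compute g(0), g(1), … for moves {5, 11}:
k:     0  1  2  3  4  5  6  7  8  9 10 11 12 13 14 15 16 17 18
g(k):  0  0  0  0  0  1  1  1  1  1  0  2  2  2  2  1  0  0  0
So g(18) = 0.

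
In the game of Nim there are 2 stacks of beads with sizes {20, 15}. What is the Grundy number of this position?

27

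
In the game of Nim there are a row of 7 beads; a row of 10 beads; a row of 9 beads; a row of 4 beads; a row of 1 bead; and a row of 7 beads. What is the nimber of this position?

6

Nim-sum: 7 ⊕ 10 ⊕ 9 ⊕ 4 ⊕ 1 ⊕ 7 = 6.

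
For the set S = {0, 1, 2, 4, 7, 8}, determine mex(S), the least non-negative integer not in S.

3

The values 0, 1, 2 are all present; 3 is the first non-negative integer missing from the set.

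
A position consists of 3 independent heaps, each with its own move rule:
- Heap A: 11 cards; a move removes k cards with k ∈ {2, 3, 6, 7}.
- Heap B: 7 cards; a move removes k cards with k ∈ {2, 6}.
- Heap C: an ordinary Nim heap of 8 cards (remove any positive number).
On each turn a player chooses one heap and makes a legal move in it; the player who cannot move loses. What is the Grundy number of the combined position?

Grundy values for heap A (subtraction set {2, 3, 6, 7}):
g(0) = mex{} = 0
g(1) = mex{} = 0
g(2) = mex{0} = 1
g(3) = mex{0} = 1
g(4) = mex{0,1} = 2
g(5) = mex{1} = 0
g(6) = mex{0,1,2} = 3
g(7) = mex{0,2} = 1
g(8) = mex{0,1,3} = 2
g(9) = mex{1,3} = 0
g(10) = mex{1,2} = 0
g(11) = mex{0,2} = 1
So g(11) = 1.
Build the Grundy sequence for heap B with g(k) = mex{g(k−s) : s ∈ {2, 6}, s ≤ k}:
k:     0  1  2  3  4  5  6  7
g(k):  0  0  1  1  0  0  1  1
So g(7) = 1.
Heap C is a plain Nim heap of size 8, so its Grundy value is 8.
By the Sprague-Grundy theorem, the Grundy value of a sum of independent games is the XOR of the component values.
Combined value = 1 XOR 1 XOR 8 = 8.

8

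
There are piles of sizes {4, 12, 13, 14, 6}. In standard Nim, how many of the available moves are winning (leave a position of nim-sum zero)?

3

Compute the nim-sum pairwise:
4 XOR 12 = 8
8 XOR 13 = 5
5 XOR 14 = 11
11 XOR 6 = 13
The overall nim-sum is X = 13. A pile of size p has a winning move iff p XOR X < p (reduce it to p XOR X).
  4: 4 XOR 13 = 9 ≥ 4 — no move.
  12: 12 XOR 13 = 1 < 12 — winning move (to 1).
  13: 13 XOR 13 = 0 < 13 — winning move (to 0).
  14: 14 XOR 13 = 3 < 14 — winning move (to 3).
  6: 6 XOR 13 = 11 ≥ 6 — no move.
That gives 3 winning moves.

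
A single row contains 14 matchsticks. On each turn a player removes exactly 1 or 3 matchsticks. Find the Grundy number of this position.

0

Build the Grundy sequence with g(k) = mex{g(k−s) : s ∈ {1, 3}, s ≤ k}:
k:     0  1  2  3  4  5  6  7  8  9 10 11 12 13 14
g(k):  0  1  0  1  0  1  0  1  0  1  0  1  0  1  0
So g(14) = 0.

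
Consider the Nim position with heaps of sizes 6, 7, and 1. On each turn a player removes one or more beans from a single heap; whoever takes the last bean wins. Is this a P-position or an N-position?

P-position

Compute the nim-sum pairwise:
6 XOR 7 = 1
1 XOR 1 = 0
The nim-sum is 0, so this is a P-position: the player to move is in a losing position under optimal play.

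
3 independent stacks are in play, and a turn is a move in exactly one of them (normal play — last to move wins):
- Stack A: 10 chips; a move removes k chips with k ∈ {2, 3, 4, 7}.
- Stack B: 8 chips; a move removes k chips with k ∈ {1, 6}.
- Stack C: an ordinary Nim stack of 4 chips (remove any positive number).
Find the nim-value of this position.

For stack A, compute g(0), g(1), … with moves {2, 3, 4, 7}:
k:     0  1  2  3  4  5  6  7  8  9 10
g(k):  0  0  1  1  2  2  0  3  1  4  2
So g(10) = 2.
For stack B, compute g(0), g(1), … with moves {1, 6}:
g(0) = mex{} = 0
g(1) = mex{0} = 1
g(2) = mex{1} = 0
g(3) = mex{0} = 1
g(4) = mex{1} = 0
g(5) = mex{0} = 1
g(6) = mex{0,1} = 2
g(7) = mex{1,2} = 0
g(8) = mex{0} = 1
So g(8) = 1.
Stack C is a plain Nim stack of size 4, so its Grundy value is 4.
By the Sprague-Grundy theorem, the Grundy value of a sum of independent games is the XOR of the component values.
Combined value = 2 ⊕ 1 ⊕ 4 = 7.

7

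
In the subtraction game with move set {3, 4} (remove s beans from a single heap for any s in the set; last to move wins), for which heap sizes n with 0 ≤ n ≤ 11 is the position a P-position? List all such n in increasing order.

0, 1, 2, 7, 8, 9

Compute g(0), g(1), … for moves {3, 4}:
g(0) = mex{} = 0
g(1) = mex{} = 0
g(2) = mex{} = 0
g(3) = mex{0} = 1
g(4) = mex{0} = 1
g(5) = mex{0} = 1
g(6) = mex{0,1} = 2
g(7) = mex{1} = 0
g(8) = mex{1} = 0
g(9) = mex{1,2} = 0
g(10) = mex{0,2} = 1
g(11) = mex{0} = 1
The P-positions (g = 0) in 0..11 are 0, 1, 2, 7, 8, 9.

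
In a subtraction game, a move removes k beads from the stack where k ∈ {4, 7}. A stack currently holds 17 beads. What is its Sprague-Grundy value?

Build the Grundy sequence with g(k) = mex{g(k−s) : s ∈ {4, 7}, s ≤ k}:
k:     0  1  2  3  4  5  6  7  8  9 10 11 12 13 14 15 16 17
g(k):  0  0  0  0  1  1  1  1  2  2  2  0  0  0  0  1  1  1
So g(17) = 1.

1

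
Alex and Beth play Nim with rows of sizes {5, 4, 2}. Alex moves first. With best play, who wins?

Nim-sum: 5 XOR 4 XOR 2 = 3.
The nim-sum is 3 ≠ 0, so this is an N-position: the player to move can win; Alex has a winning move.

Alex wins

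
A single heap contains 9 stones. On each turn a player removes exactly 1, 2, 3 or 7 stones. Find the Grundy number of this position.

Compute g(0), g(1), … for moves {1, 2, 3, 7}:
g(0) = mex{} = 0
g(1) = mex{0} = 1
g(2) = mex{0,1} = 2
g(3) = mex{0,1,2} = 3
g(4) = mex{1,2,3} = 0
g(5) = mex{0,2,3} = 1
g(6) = mex{0,1,3} = 2
g(7) = mex{0,1,2} = 3
g(8) = mex{1,2,3} = 0
g(9) = mex{0,2,3} = 1
So g(9) = 1.

1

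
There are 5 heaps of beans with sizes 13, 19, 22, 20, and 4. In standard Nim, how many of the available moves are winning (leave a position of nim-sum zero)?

3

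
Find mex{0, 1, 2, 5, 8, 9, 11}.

3

The values 0, 1, 2 are all present; 3 is the first non-negative integer missing from the set.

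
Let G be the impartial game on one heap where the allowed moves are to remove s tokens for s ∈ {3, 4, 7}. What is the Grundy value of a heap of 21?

Build the Grundy sequence with g(k) = mex{g(k−s) : s ∈ {3, 4, 7}, s ≤ k}:
k:     0  1  2  3  4  5  6  7  8  9 10 11 12 13 14 15 16 17 18 19 20 21
g(k):  0  0  0  1  1  1  2  2  2  3  0  0  0  1  1  1  2  2  2  3  0  0
So g(21) = 0.

0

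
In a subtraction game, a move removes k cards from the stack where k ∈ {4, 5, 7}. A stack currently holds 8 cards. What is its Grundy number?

2

Compute g(0), g(1), … for moves {4, 5, 7}:
k:     0  1  2  3  4  5  6  7  8
g(k):  0  0  0  0  1  1  1  1  2
So g(8) = 2.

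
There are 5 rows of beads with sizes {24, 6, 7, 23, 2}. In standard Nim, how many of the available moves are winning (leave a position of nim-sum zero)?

1

Compute the nim-sum pairwise:
24 ^ 6 = 30
30 ^ 7 = 25
25 ^ 23 = 14
14 ^ 2 = 12
The overall nim-sum is X = 12. A row of size p has a winning move iff p XOR X < p (reduce it to p XOR X).
  24: 24 XOR 12 = 20 < 24 — winning move (to 20).
  6: 6 XOR 12 = 10 ≥ 6 — no move.
  7: 7 XOR 12 = 11 ≥ 7 — no move.
  23: 23 XOR 12 = 27 ≥ 23 — no move.
  2: 2 XOR 12 = 14 ≥ 2 — no move.
That gives 1 winning move.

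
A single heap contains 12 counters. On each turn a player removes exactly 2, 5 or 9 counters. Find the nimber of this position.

2

Compute g(0), g(1), … for moves {2, 5, 9}:
k:     0  1  2  3  4  5  6  7  8  9 10 11 12
g(k):  0  0  1  1  0  2  1  0  0  1  1  0  2
So g(12) = 2.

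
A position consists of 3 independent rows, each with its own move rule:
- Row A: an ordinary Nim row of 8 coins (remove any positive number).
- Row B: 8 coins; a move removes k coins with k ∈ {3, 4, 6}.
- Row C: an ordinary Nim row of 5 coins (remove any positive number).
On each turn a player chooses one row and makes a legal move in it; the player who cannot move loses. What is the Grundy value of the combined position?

15

Row A is a plain Nim row of size 8, so its Grundy value is 8.
Grundy values for row B (subtraction set {3, 4, 6}):
k:     0  1  2  3  4  5  6  7  8
g(k):  0  0  0  1  1  1  2  2  2
So g(8) = 2.
Row C is a plain Nim row of size 5, so its Grundy value is 5.
By the Sprague-Grundy theorem, the Grundy value of a sum of independent games is the XOR of the component values.
Combined value = 8 ⊕ 2 ⊕ 5 = 15.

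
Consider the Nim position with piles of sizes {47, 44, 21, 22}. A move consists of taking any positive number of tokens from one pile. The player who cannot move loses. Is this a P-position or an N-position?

P-position

Bitwise XOR of the heap sizes:
  101111  (47)
  101100  (44)
  010101  (21)
  010110  (22)
  ------
  000000  (0)
The nim-sum is 0, so this is a P-position: the player to move is in a losing position under optimal play.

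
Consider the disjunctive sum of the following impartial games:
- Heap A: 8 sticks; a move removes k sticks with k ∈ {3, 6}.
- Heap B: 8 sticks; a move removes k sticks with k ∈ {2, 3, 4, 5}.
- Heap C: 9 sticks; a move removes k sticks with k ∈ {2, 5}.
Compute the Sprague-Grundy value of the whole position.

3

Grundy values for heap A (subtraction set {3, 6}):
g(0) = mex{} = 0
g(1) = mex{} = 0
g(2) = mex{} = 0
g(3) = mex{0} = 1
g(4) = mex{0} = 1
g(5) = mex{0} = 1
g(6) = mex{0,1} = 2
g(7) = mex{0,1} = 2
g(8) = mex{0,1} = 2
So g(8) = 2.
For heap B, compute g(0), g(1), … with moves {2, 3, 4, 5}:
k:     0  1  2  3  4  5  6  7  8
g(k):  0  0  1  1  2  2  3  0  0
So g(8) = 0.
Build the Grundy sequence for heap C with g(k) = mex{g(k−s) : s ∈ {2, 5}, s ≤ k}:
k:     0  1  2  3  4  5  6  7  8  9
g(k):  0  0  1  1  0  2  1  0  0  1
So g(9) = 1.
By the Sprague-Grundy theorem, the Grundy value of a sum of independent games is the XOR of the component values.
Combined value = 2 XOR 0 XOR 1 = 3.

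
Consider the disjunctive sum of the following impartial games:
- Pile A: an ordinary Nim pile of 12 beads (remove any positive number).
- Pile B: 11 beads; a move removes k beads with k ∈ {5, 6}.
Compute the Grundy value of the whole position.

12

Pile A is a plain Nim pile of size 12, so its Grundy value is 12.
For pile B, compute g(0), g(1), … with moves {5, 6}:
g(0) = mex{} = 0
g(1) = mex{} = 0
g(2) = mex{} = 0
g(3) = mex{} = 0
g(4) = mex{} = 0
g(5) = mex{0} = 1
g(6) = mex{0} = 1
g(7) = mex{0} = 1
g(8) = mex{0} = 1
g(9) = mex{0} = 1
g(10) = mex{0,1} = 2
g(11) = mex{1} = 0
So g(11) = 0.
The value of a disjunctive sum is the nim-sum of the parts.
Combined value = 12 ⊕ 0 = 12.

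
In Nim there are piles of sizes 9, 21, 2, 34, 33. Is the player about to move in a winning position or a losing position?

Winning position

Compute the nim-sum pairwise:
9 XOR 21 = 28
28 XOR 2 = 30
30 XOR 34 = 60
60 XOR 33 = 29
The nim-sum is 29 ≠ 0, so this is an N-position: the player to move can win.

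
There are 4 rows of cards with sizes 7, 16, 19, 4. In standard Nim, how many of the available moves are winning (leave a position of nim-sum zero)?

0

Compute the nim-sum pairwise:
7 ⊕ 16 = 23
23 ⊕ 19 = 4
4 ⊕ 4 = 0
The nim-sum is already 0, so every move leaves a nonzero nim-sum — there are no winning moves.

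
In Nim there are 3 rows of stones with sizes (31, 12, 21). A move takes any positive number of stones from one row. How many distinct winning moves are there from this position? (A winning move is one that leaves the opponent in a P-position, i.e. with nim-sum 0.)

3

Write each in binary and XOR column by column:
  11111  (31)
  01100  (12)
  10101  (21)
  -----
  00110  (6)
The overall nim-sum is X = 6. A row of size p has a winning move iff p XOR X < p (reduce it to p XOR X).
  31: 31 XOR 6 = 25 < 31 — winning move (to 25).
  12: 12 XOR 6 = 10 < 12 — winning move (to 10).
  21: 21 XOR 6 = 19 < 21 — winning move (to 19).
That gives 3 winning moves.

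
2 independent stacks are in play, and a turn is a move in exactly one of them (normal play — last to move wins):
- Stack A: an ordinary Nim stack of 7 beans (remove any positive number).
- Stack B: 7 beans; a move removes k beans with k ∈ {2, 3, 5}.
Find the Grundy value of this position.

7

Stack A is a plain Nim stack of size 7, so its Grundy value is 7.
For stack B, compute g(0), g(1), … with moves {2, 3, 5}:
k:     0  1  2  3  4  5  6  7
g(k):  0  0  1  1  2  2  3  0
So g(7) = 0.
The value of a disjunctive sum is the nim-sum of the parts.
Combined value = 7 ⊕ 0 = 7.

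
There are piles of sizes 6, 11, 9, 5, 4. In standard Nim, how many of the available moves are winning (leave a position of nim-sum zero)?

3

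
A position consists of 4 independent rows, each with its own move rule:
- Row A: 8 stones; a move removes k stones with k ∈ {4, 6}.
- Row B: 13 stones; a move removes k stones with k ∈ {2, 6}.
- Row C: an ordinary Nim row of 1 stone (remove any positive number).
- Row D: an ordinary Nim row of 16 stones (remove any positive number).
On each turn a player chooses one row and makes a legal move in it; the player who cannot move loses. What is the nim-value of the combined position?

For row A, compute g(0), g(1), … with moves {4, 6}:
g(0) = mex{} = 0
g(1) = mex{} = 0
g(2) = mex{} = 0
g(3) = mex{} = 0
g(4) = mex{0} = 1
g(5) = mex{0} = 1
g(6) = mex{0} = 1
g(7) = mex{0} = 1
g(8) = mex{0,1} = 2
So g(8) = 2.
Grundy values for row B (subtraction set {2, 6}):
g(0) = mex{} = 0
g(1) = mex{} = 0
g(2) = mex{0} = 1
g(3) = mex{0} = 1
g(4) = mex{1} = 0
g(5) = mex{1} = 0
g(6) = mex{0} = 1
g(7) = mex{0} = 1
g(8) = mex{1} = 0
g(9) = mex{1} = 0
g(10) = mex{0} = 1
g(11) = mex{0} = 1
g(12) = mex{1} = 0
g(13) = mex{1} = 0
So g(13) = 0.
Row C is a plain Nim row of size 1, so its Grundy value is 1.
Row D is a plain Nim row of size 16, so its Grundy value is 16.
The value of a disjunctive sum is the nim-sum of the parts.
Combined value = 2 XOR 0 XOR 1 XOR 16 = 19.

19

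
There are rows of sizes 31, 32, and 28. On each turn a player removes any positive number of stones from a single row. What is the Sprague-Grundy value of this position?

35

Nim-sum: 31 ^ 32 ^ 28 = 35.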